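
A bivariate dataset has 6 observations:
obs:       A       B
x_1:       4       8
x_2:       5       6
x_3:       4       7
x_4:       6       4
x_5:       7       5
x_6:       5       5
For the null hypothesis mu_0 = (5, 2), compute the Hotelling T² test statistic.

Step 1 — sample mean vector:
  mean(A) = (4 + 5 + 4 + 6 + 7 + 5) / 6 = 31/6 = 5.1667
  mean(B) = (8 + 6 + 7 + 4 + 5 + 5) / 6 = 35/6 = 5.8333
  x̄ = (5.1667, 5.8333),  deviation x̄ - mu_0 = (5.1667, 5.8333) - (5, 2) = (0.1667, 3.8333).

Step 2 — sample covariance matrix, S[i,j] = (1/(n-1)) · Σ_k (x_{k,i} - mean_i) · (x_{k,j} - mean_j), divisor n-1 = 5:
  S[A,A] = ((-1.1667)·(-1.1667) + (-0.1667)·(-0.1667) + (-1.1667)·(-1.1667) + (0.8333)·(0.8333) + (1.8333)·(1.8333) + (-0.1667)·(-0.1667)) / 5 = 6.8333/5 = 1.3667
  S[A,B] = ((-1.1667)·(2.1667) + (-0.1667)·(0.1667) + (-1.1667)·(1.1667) + (0.8333)·(-1.8333) + (1.8333)·(-0.8333) + (-0.1667)·(-0.8333)) / 5 = -6.8333/5 = -1.3667
  S[B,B] = ((2.1667)·(2.1667) + (0.1667)·(0.1667) + (1.1667)·(1.1667) + (-1.8333)·(-1.8333) + (-0.8333)·(-0.8333) + (-0.8333)·(-0.8333)) / 5 = 10.8333/5 = 2.1667
  S = [[1.3667, -1.3667],
 [-1.3667, 2.1667]].

Step 3 — invert S. det(S) = 1.3667·2.1667 - (-1.3667)² = 1.0933.
  S^{-1} = (1/det) · [[d, -b], [-b, a]] = [[1.9817, 1.25],
 [1.25, 1.25]].

Step 4 — quadratic form (x̄ - mu_0)^T · S^{-1} · (x̄ - mu_0):
  S^{-1} · (x̄ - mu_0) = (5.122, 5),
  (x̄ - mu_0)^T · [...] = (0.1667)·(5.122) + (3.8333)·(5) = 20.0203.

Step 5 — scale by n: T² = 6 · 20.0203 = 120.122.

T² ≈ 120.122


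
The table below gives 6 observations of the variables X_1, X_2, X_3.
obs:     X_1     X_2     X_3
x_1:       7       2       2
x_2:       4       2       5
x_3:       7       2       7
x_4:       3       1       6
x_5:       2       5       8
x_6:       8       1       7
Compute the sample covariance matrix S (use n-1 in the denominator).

Step 1 — column means:
  mean(X_1) = (7 + 4 + 7 + 3 + 2 + 8) / 6 = 31/6 = 5.1667
  mean(X_2) = (2 + 2 + 2 + 1 + 5 + 1) / 6 = 13/6 = 2.1667
  mean(X_3) = (2 + 5 + 7 + 6 + 8 + 7) / 6 = 35/6 = 5.8333

Step 2 — sample covariance S[i,j] = (1/(n-1)) · Σ_k (x_{k,i} - mean_i) · (x_{k,j} - mean_j), with n-1 = 5.
  S[X_1,X_1] = ((1.8333)·(1.8333) + (-1.1667)·(-1.1667) + (1.8333)·(1.8333) + (-2.1667)·(-2.1667) + (-3.1667)·(-3.1667) + (2.8333)·(2.8333)) / 5 = 30.8333/5 = 6.1667
  S[X_1,X_2] = ((1.8333)·(-0.1667) + (-1.1667)·(-0.1667) + (1.8333)·(-0.1667) + (-2.1667)·(-1.1667) + (-3.1667)·(2.8333) + (2.8333)·(-1.1667)) / 5 = -10.1667/5 = -2.0333
  S[X_1,X_3] = ((1.8333)·(-3.8333) + (-1.1667)·(-0.8333) + (1.8333)·(1.1667) + (-2.1667)·(0.1667) + (-3.1667)·(2.1667) + (2.8333)·(1.1667)) / 5 = -7.8333/5 = -1.5667
  S[X_2,X_2] = ((-0.1667)·(-0.1667) + (-0.1667)·(-0.1667) + (-0.1667)·(-0.1667) + (-1.1667)·(-1.1667) + (2.8333)·(2.8333) + (-1.1667)·(-1.1667)) / 5 = 10.8333/5 = 2.1667
  S[X_2,X_3] = ((-0.1667)·(-3.8333) + (-0.1667)·(-0.8333) + (-0.1667)·(1.1667) + (-1.1667)·(0.1667) + (2.8333)·(2.1667) + (-1.1667)·(1.1667)) / 5 = 5.1667/5 = 1.0333
  S[X_3,X_3] = ((-3.8333)·(-3.8333) + (-0.8333)·(-0.8333) + (1.1667)·(1.1667) + (0.1667)·(0.1667) + (2.1667)·(2.1667) + (1.1667)·(1.1667)) / 5 = 22.8333/5 = 4.5667

S is symmetric (S[j,i] = S[i,j]). Assembling:

S = [[6.1667, -2.0333, -1.5667],
 [-2.0333, 2.1667, 1.0333],
 [-1.5667, 1.0333, 4.5667]]


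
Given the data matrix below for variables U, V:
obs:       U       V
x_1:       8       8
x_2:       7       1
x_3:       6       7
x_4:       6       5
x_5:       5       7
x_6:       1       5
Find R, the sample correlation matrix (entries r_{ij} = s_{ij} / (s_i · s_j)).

Step 1 — column means:
  mean(U) = (8 + 7 + 6 + 6 + 5 + 1) / 6 = 33/6 = 5.5
  mean(V) = (8 + 1 + 7 + 5 + 7 + 5) / 6 = 33/6 = 5.5

Step 2 — sample variances and covariances s[i,j] = (1/(n-1)) · Σ_k (x_{k,i} - mean_i) · (x_{k,j} - mean_j), with n-1 = 5:
  s[U,U] = ((2.5)·(2.5) + (1.5)·(1.5) + (0.5)·(0.5) + (0.5)·(0.5) + (-0.5)·(-0.5) + (-4.5)·(-4.5)) / 5 = 29.5/5 = 5.9
  s[U,V] = ((2.5)·(2.5) + (1.5)·(-4.5) + (0.5)·(1.5) + (0.5)·(-0.5) + (-0.5)·(1.5) + (-4.5)·(-0.5)) / 5 = 1.5/5 = 0.3
  s[V,V] = ((2.5)·(2.5) + (-4.5)·(-4.5) + (1.5)·(1.5) + (-0.5)·(-0.5) + (1.5)·(1.5) + (-0.5)·(-0.5)) / 5 = 31.5/5 = 6.3
  Sample standard deviations s_i = √(s[i,i]):
  s(U) = √(5.9) = 2.429
  s(V) = √(6.3) = 2.51

Step 3 — r_{ij} = s_{ij} / (s_i · s_j):
  r[U,U] = 1 (diagonal).
  r[U,V] = 0.3 / (2.429 · 2.51) = 0.3 / 6.0967 = 0.0492
  r[V,V] = 1 (diagonal).

R is symmetric with unit diagonal. Assembling:

R = [[1, 0.0492],
 [0.0492, 1]]


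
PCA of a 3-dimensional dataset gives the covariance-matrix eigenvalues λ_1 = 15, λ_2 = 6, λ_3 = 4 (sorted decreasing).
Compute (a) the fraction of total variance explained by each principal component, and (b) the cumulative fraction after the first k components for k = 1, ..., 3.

Step 1 — total variance = trace(Sigma) = Σ λ_i = 15 + 6 + 4 = 25.

Step 2 — fraction explained by component i = λ_i / Σ λ:
  PC1: 15/25 = 0.6
  PC2: 6/25 = 0.24
  PC3: 4/25 = 0.16

Step 3 — cumulative fraction after k components = (λ_1 + ... + λ_k) / Σ λ:
  k = 1: 15/25 = 0.6
  k = 2: (15 + 6)/25 = 21/25 = 0.84
  k = 3: (15 + 6 + 4)/25 = 25/25 = 1

Summary (fraction, with percent):

explained: PC1 0.6 (60%), PC2 0.24 (24%), PC3 0.16 (16%);  cumulative: 0.6, 0.84, 1


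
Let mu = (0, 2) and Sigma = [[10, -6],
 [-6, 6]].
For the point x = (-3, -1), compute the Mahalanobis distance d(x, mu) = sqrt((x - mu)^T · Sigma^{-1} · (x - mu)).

Step 1 — centre the observation: (x - mu) = (-3, -3).

Step 2 — invert Sigma. det(Sigma) = 10·6 - (-6)² = 24.
  Sigma^{-1} = (1/det) · [[d, -b], [-b, a]] = [[0.25, 0.25],
 [0.25, 0.4167]].

Step 3 — form the quadratic (x - mu)^T · Sigma^{-1} · (x - mu):
  Sigma^{-1} · (x - mu) = (-1.5, -2).
  (x - mu)^T · [Sigma^{-1} · (x - mu)] = (-3)·(-1.5) + (-3)·(-2) = 10.5.

Step 4 — take square root: d = √(10.5) ≈ 3.2404.

d(x, mu) = √(10.5) ≈ 3.2404


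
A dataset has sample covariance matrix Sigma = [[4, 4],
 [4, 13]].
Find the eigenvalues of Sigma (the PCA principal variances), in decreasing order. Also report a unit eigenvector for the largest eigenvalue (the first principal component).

Step 1 — characteristic polynomial of 2×2 Sigma:
  det(Sigma - λI) = λ² - trace · λ + det = 0.
  trace = 4 + 13 = 17, det = 4·13 - (4)² = 36.
Step 2 — discriminant:
  Δ = trace² - 4·det = 289 - 144 = 145.
Step 3 — eigenvalues:
  λ = (trace ± √Δ)/2 = (17 ± 12.0416)/2,
  λ_1 = 14.5208,  λ_2 = 2.4792.

Step 4 — unit eigenvector for λ_1: solve (Sigma - λ_1 I)v = 0. First row:
  (4 - 14.5208)·v_x + (4)·v_y = 0, i.e. (-10.5208)·v_x + (4)·v_y = 0,
  so v ∝ (b, λ_1 - a) = (4, 10.5208) = u.
  ||u|| = √((4)² + (10.5208)²) = √(126.6872) ≈ 11.2555,
  v_1 = u/||u|| ≈ (0.3554, 0.9347) (||v_1|| = 1).

λ_1 = 14.5208,  λ_2 = 2.4792;  v_1 ≈ (0.3554, 0.9347)


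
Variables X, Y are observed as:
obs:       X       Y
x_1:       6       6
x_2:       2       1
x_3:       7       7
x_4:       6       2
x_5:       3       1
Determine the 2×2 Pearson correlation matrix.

Step 1 — column means:
  mean(X) = (6 + 2 + 7 + 6 + 3) / 5 = 24/5 = 4.8
  mean(Y) = (6 + 1 + 7 + 2 + 1) / 5 = 17/5 = 3.4

Step 2 — sample variances and covariances s[i,j] = (1/(n-1)) · Σ_k (x_{k,i} - mean_i) · (x_{k,j} - mean_j), with n-1 = 4:
  s[X,X] = ((1.2)·(1.2) + (-2.8)·(-2.8) + (2.2)·(2.2) + (1.2)·(1.2) + (-1.8)·(-1.8)) / 4 = 18.8/4 = 4.7
  s[X,Y] = ((1.2)·(2.6) + (-2.8)·(-2.4) + (2.2)·(3.6) + (1.2)·(-1.4) + (-1.8)·(-2.4)) / 4 = 20.4/4 = 5.1
  s[Y,Y] = ((2.6)·(2.6) + (-2.4)·(-2.4) + (3.6)·(3.6) + (-1.4)·(-1.4) + (-2.4)·(-2.4)) / 4 = 33.2/4 = 8.3
  Sample standard deviations s_i = √(s[i,i]):
  s(X) = √(4.7) = 2.1679
  s(Y) = √(8.3) = 2.881

Step 3 — r_{ij} = s_{ij} / (s_i · s_j):
  r[X,X] = 1 (diagonal).
  r[X,Y] = 5.1 / (2.1679 · 2.881) = 5.1 / 6.2458 = 0.8165
  r[Y,Y] = 1 (diagonal).

R is symmetric with unit diagonal. Assembling:

R = [[1, 0.8165],
 [0.8165, 1]]


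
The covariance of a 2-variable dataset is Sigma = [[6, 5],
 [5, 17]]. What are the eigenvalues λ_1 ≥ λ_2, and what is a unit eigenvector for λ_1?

Step 1 — characteristic polynomial of 2×2 Sigma:
  det(Sigma - λI) = λ² - trace · λ + det = 0.
  trace = 6 + 17 = 23, det = 6·17 - (5)² = 77.
Step 2 — discriminant:
  Δ = trace² - 4·det = 529 - 308 = 221.
Step 3 — eigenvalues:
  λ = (trace ± √Δ)/2 = (23 ± 14.8661)/2,
  λ_1 = 18.933,  λ_2 = 4.067.

Step 4 — unit eigenvector for λ_1: solve (Sigma - λ_1 I)v = 0. First row:
  (6 - 18.933)·v_x + (5)·v_y = 0, i.e. (-12.933)·v_x + (5)·v_y = 0,
  so v ∝ (b, λ_1 - a) = (5, 12.933) = u.
  ||u|| = √((5)² + (12.933)²) = √(192.2634) ≈ 13.8659,
  v_1 = u/||u|| ≈ (0.3606, 0.9327) (||v_1|| = 1).

λ_1 = 18.933,  λ_2 = 4.067;  v_1 ≈ (0.3606, 0.9327)


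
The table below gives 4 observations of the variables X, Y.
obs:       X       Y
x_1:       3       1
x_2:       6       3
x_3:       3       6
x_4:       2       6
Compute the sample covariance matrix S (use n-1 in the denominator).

Step 1 — column means:
  mean(X) = (3 + 6 + 3 + 2) / 4 = 14/4 = 3.5
  mean(Y) = (1 + 3 + 6 + 6) / 4 = 16/4 = 4

Step 2 — sample covariance S[i,j] = (1/(n-1)) · Σ_k (x_{k,i} - mean_i) · (x_{k,j} - mean_j), with n-1 = 3.
  S[X,X] = ((-0.5)·(-0.5) + (2.5)·(2.5) + (-0.5)·(-0.5) + (-1.5)·(-1.5)) / 3 = 9/3 = 3
  S[X,Y] = ((-0.5)·(-3) + (2.5)·(-1) + (-0.5)·(2) + (-1.5)·(2)) / 3 = -5/3 = -1.6667
  S[Y,Y] = ((-3)·(-3) + (-1)·(-1) + (2)·(2) + (2)·(2)) / 3 = 18/3 = 6

S is symmetric (S[j,i] = S[i,j]). Assembling:

S = [[3, -1.6667],
 [-1.6667, 6]]


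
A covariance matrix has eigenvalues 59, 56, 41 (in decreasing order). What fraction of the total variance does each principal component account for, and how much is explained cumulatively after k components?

Step 1 — total variance = trace(Sigma) = Σ λ_i = 59 + 56 + 41 = 156.

Step 2 — fraction explained by component i = λ_i / Σ λ:
  PC1: 59/156 = 0.3782
  PC2: 56/156 = 0.359
  PC3: 41/156 = 0.2628

Step 3 — cumulative fraction after k components = (λ_1 + ... + λ_k) / Σ λ:
  k = 1: 59/156 = 0.3782
  k = 2: (59 + 56)/156 = 115/156 = 0.7372
  k = 3: (59 + 56 + 41)/156 = 156/156 = 1

Summary (fraction, with percent):

explained: PC1 0.3782 (37.82%), PC2 0.359 (35.9%), PC3 0.2628 (26.28%);  cumulative: 0.3782, 0.7372, 1


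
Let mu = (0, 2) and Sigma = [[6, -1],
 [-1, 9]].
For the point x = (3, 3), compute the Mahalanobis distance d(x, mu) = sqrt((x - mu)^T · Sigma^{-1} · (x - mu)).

Step 1 — centre the observation: (x - mu) = (3, 1).

Step 2 — invert Sigma. det(Sigma) = 6·9 - (-1)² = 53.
  Sigma^{-1} = (1/det) · [[d, -b], [-b, a]] = [[0.1698, 0.0189],
 [0.0189, 0.1132]].

Step 3 — form the quadratic (x - mu)^T · Sigma^{-1} · (x - mu):
  Sigma^{-1} · (x - mu) = (0.5283, 0.1698).
  (x - mu)^T · [Sigma^{-1} · (x - mu)] = (3)·(0.5283) + (1)·(0.1698) = 1.7547.

Step 4 — take square root: d = √(1.7547) ≈ 1.3247.

d(x, mu) = √(1.7547) ≈ 1.3247


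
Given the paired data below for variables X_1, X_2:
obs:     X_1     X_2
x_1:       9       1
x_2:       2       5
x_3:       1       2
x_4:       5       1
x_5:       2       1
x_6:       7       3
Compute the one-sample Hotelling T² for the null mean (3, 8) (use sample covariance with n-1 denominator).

Step 1 — sample mean vector:
  mean(X_1) = (9 + 2 + 1 + 5 + 2 + 7) / 6 = 26/6 = 4.3333
  mean(X_2) = (1 + 5 + 2 + 1 + 1 + 3) / 6 = 13/6 = 2.1667
  x̄ = (4.3333, 2.1667),  deviation x̄ - mu_0 = (4.3333, 2.1667) - (3, 8) = (1.3333, -5.8333).

Step 2 — sample covariance matrix, S[i,j] = (1/(n-1)) · Σ_k (x_{k,i} - mean_i) · (x_{k,j} - mean_j), divisor n-1 = 5:
  S[X_1,X_1] = ((4.6667)·(4.6667) + (-2.3333)·(-2.3333) + (-3.3333)·(-3.3333) + (0.6667)·(0.6667) + (-2.3333)·(-2.3333) + (2.6667)·(2.6667)) / 5 = 51.3333/5 = 10.2667
  S[X_1,X_2] = ((4.6667)·(-1.1667) + (-2.3333)·(2.8333) + (-3.3333)·(-0.1667) + (0.6667)·(-1.1667) + (-2.3333)·(-1.1667) + (2.6667)·(0.8333)) / 5 = -7.3333/5 = -1.4667
  S[X_2,X_2] = ((-1.1667)·(-1.1667) + (2.8333)·(2.8333) + (-0.1667)·(-0.1667) + (-1.1667)·(-1.1667) + (-1.1667)·(-1.1667) + (0.8333)·(0.8333)) / 5 = 12.8333/5 = 2.5667
  S = [[10.2667, -1.4667],
 [-1.4667, 2.5667]].

Step 3 — invert S. det(S) = 10.2667·2.5667 - (-1.4667)² = 24.2.
  S^{-1} = (1/det) · [[d, -b], [-b, a]] = [[0.1061, 0.0606],
 [0.0606, 0.4242]].

Step 4 — quadratic form (x̄ - mu_0)^T · S^{-1} · (x̄ - mu_0):
  S^{-1} · (x̄ - mu_0) = (-0.2121, -2.3939),
  (x̄ - mu_0)^T · [...] = (1.3333)·(-0.2121) + (-5.8333)·(-2.3939) = 13.6818.

Step 5 — scale by n: T² = 6 · 13.6818 = 82.0909.

T² ≈ 82.0909


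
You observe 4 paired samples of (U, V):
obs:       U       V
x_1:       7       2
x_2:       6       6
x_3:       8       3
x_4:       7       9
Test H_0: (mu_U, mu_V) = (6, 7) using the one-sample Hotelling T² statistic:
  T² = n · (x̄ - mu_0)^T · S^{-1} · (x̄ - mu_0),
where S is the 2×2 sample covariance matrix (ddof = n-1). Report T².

Step 1 — sample mean vector:
  mean(U) = (7 + 6 + 8 + 7) / 4 = 28/4 = 7
  mean(V) = (2 + 6 + 3 + 9) / 4 = 20/4 = 5
  x̄ = (7, 5),  deviation x̄ - mu_0 = (7, 5) - (6, 7) = (1, -2).

Step 2 — sample covariance matrix, S[i,j] = (1/(n-1)) · Σ_k (x_{k,i} - mean_i) · (x_{k,j} - mean_j), divisor n-1 = 3:
  S[U,U] = ((0)·(0) + (-1)·(-1) + (1)·(1) + (0)·(0)) / 3 = 2/3 = 0.6667
  S[U,V] = ((0)·(-3) + (-1)·(1) + (1)·(-2) + (0)·(4)) / 3 = -3/3 = -1
  S[V,V] = ((-3)·(-3) + (1)·(1) + (-2)·(-2) + (4)·(4)) / 3 = 30/3 = 10
  S = [[0.6667, -1],
 [-1, 10]].

Step 3 — invert S. det(S) = 0.6667·10 - (-1)² = 5.6667.
  S^{-1} = (1/det) · [[d, -b], [-b, a]] = [[1.7647, 0.1765],
 [0.1765, 0.1176]].

Step 4 — quadratic form (x̄ - mu_0)^T · S^{-1} · (x̄ - mu_0):
  S^{-1} · (x̄ - mu_0) = (1.4118, -0.0588),
  (x̄ - mu_0)^T · [...] = (1)·(1.4118) + (-2)·(-0.0588) = 1.5294.

Step 5 — scale by n: T² = 4 · 1.5294 = 6.1176.

T² ≈ 6.1176


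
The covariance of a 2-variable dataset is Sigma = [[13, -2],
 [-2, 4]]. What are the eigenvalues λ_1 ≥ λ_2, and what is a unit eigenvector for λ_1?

Step 1 — characteristic polynomial of 2×2 Sigma:
  det(Sigma - λI) = λ² - trace · λ + det = 0.
  trace = 13 + 4 = 17, det = 13·4 - (-2)² = 48.
Step 2 — discriminant:
  Δ = trace² - 4·det = 289 - 192 = 97.
Step 3 — eigenvalues:
  λ = (trace ± √Δ)/2 = (17 ± 9.8489)/2,
  λ_1 = 13.4244,  λ_2 = 3.5756.

Step 4 — unit eigenvector for λ_1: solve (Sigma - λ_1 I)v = 0. First row:
  (13 - 13.4244)·v_x + (-2)·v_y = 0, i.e. (-0.4244)·v_x + (-2)·v_y = 0,
  so v ∝ (b, λ_1 - a) = (-2, 0.4244); multiply by -1 so the first entry is positive: u = (2, -0.4244).
  ||u|| = √((2)² + (-0.4244)²) = √(4.1801) ≈ 2.0445,
  v_1 = u/||u|| ≈ (0.9782, -0.2076) (||v_1|| = 1).

λ_1 = 13.4244,  λ_2 = 3.5756;  v_1 ≈ (0.9782, -0.2076)


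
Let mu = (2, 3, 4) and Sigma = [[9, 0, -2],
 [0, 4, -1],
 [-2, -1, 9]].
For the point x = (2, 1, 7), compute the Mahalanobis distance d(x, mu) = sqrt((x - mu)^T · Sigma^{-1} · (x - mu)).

Step 1 — centre the observation: (x - mu) = (0, -2, 3).

Step 2 — invert Sigma (cofactor / det for 3×3, or solve directly):
  Sigma^{-1} = [[0.1171, 0.0067, 0.0268],
 [0.0067, 0.2575, 0.0301],
 [0.0268, 0.0301, 0.1204]].

Step 3 — form the quadratic (x - mu)^T · Sigma^{-1} · (x - mu):
  Sigma^{-1} · (x - mu) = (0.0669, -0.4247, 0.301).
  (x - mu)^T · [Sigma^{-1} · (x - mu)] = (0)·(0.0669) + (-2)·(-0.4247) + (3)·(0.301) = 1.7525.

Step 4 — take square root: d = √(1.7525) ≈ 1.3238.

d(x, mu) = √(1.7525) ≈ 1.3238


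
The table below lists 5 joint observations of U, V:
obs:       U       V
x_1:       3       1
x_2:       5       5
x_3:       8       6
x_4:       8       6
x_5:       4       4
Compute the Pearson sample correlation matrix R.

Step 1 — column means:
  mean(U) = (3 + 5 + 8 + 8 + 4) / 5 = 28/5 = 5.6
  mean(V) = (1 + 5 + 6 + 6 + 4) / 5 = 22/5 = 4.4

Step 2 — sample variances and covariances s[i,j] = (1/(n-1)) · Σ_k (x_{k,i} - mean_i) · (x_{k,j} - mean_j), with n-1 = 4:
  s[U,U] = ((-2.6)·(-2.6) + (-0.6)·(-0.6) + (2.4)·(2.4) + (2.4)·(2.4) + (-1.6)·(-1.6)) / 4 = 21.2/4 = 5.3
  s[U,V] = ((-2.6)·(-3.4) + (-0.6)·(0.6) + (2.4)·(1.6) + (2.4)·(1.6) + (-1.6)·(-0.4)) / 4 = 16.8/4 = 4.2
  s[V,V] = ((-3.4)·(-3.4) + (0.6)·(0.6) + (1.6)·(1.6) + (1.6)·(1.6) + (-0.4)·(-0.4)) / 4 = 17.2/4 = 4.3
  Sample standard deviations s_i = √(s[i,i]):
  s(U) = √(5.3) = 2.3022
  s(V) = √(4.3) = 2.0736

Step 3 — r_{ij} = s_{ij} / (s_i · s_j):
  r[U,U] = 1 (diagonal).
  r[U,V] = 4.2 / (2.3022 · 2.0736) = 4.2 / 4.7739 = 0.8798
  r[V,V] = 1 (diagonal).

R is symmetric with unit diagonal. Assembling:

R = [[1, 0.8798],
 [0.8798, 1]]


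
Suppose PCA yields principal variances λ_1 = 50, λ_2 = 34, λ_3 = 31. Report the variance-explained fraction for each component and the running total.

Step 1 — total variance = trace(Sigma) = Σ λ_i = 50 + 34 + 31 = 115.

Step 2 — fraction explained by component i = λ_i / Σ λ:
  PC1: 50/115 = 0.4348
  PC2: 34/115 = 0.2957
  PC3: 31/115 = 0.2696

Step 3 — cumulative fraction after k components = (λ_1 + ... + λ_k) / Σ λ:
  k = 1: 50/115 = 0.4348
  k = 2: (50 + 34)/115 = 84/115 = 0.7304
  k = 3: (50 + 34 + 31)/115 = 115/115 = 1

Summary (fraction, with percent):

explained: PC1 0.4348 (43.48%), PC2 0.2957 (29.57%), PC3 0.2696 (26.96%);  cumulative: 0.4348, 0.7304, 1


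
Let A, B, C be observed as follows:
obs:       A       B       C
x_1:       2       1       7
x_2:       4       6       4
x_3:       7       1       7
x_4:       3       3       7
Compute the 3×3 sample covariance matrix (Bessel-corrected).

Step 1 — column means:
  mean(A) = (2 + 4 + 7 + 3) / 4 = 16/4 = 4
  mean(B) = (1 + 6 + 1 + 3) / 4 = 11/4 = 2.75
  mean(C) = (7 + 4 + 7 + 7) / 4 = 25/4 = 6.25

Step 2 — sample covariance S[i,j] = (1/(n-1)) · Σ_k (x_{k,i} - mean_i) · (x_{k,j} - mean_j), with n-1 = 3.
  S[A,A] = ((-2)·(-2) + (0)·(0) + (3)·(3) + (-1)·(-1)) / 3 = 14/3 = 4.6667
  S[A,B] = ((-2)·(-1.75) + (0)·(3.25) + (3)·(-1.75) + (-1)·(0.25)) / 3 = -2/3 = -0.6667
  S[A,C] = ((-2)·(0.75) + (0)·(-2.25) + (3)·(0.75) + (-1)·(0.75)) / 3 = 0/3 = 0
  S[B,B] = ((-1.75)·(-1.75) + (3.25)·(3.25) + (-1.75)·(-1.75) + (0.25)·(0.25)) / 3 = 16.75/3 = 5.5833
  S[B,C] = ((-1.75)·(0.75) + (3.25)·(-2.25) + (-1.75)·(0.75) + (0.25)·(0.75)) / 3 = -9.75/3 = -3.25
  S[C,C] = ((0.75)·(0.75) + (-2.25)·(-2.25) + (0.75)·(0.75) + (0.75)·(0.75)) / 3 = 6.75/3 = 2.25

S is symmetric (S[j,i] = S[i,j]). Assembling:

S = [[4.6667, -0.6667, 0],
 [-0.6667, 5.5833, -3.25],
 [0, -3.25, 2.25]]


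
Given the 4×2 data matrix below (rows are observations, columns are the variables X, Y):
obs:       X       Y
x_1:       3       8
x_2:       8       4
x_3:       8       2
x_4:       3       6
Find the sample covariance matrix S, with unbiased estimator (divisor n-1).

Step 1 — column means:
  mean(X) = (3 + 8 + 8 + 3) / 4 = 22/4 = 5.5
  mean(Y) = (8 + 4 + 2 + 6) / 4 = 20/4 = 5

Step 2 — sample covariance S[i,j] = (1/(n-1)) · Σ_k (x_{k,i} - mean_i) · (x_{k,j} - mean_j), with n-1 = 3.
  S[X,X] = ((-2.5)·(-2.5) + (2.5)·(2.5) + (2.5)·(2.5) + (-2.5)·(-2.5)) / 3 = 25/3 = 8.3333
  S[X,Y] = ((-2.5)·(3) + (2.5)·(-1) + (2.5)·(-3) + (-2.5)·(1)) / 3 = -20/3 = -6.6667
  S[Y,Y] = ((3)·(3) + (-1)·(-1) + (-3)·(-3) + (1)·(1)) / 3 = 20/3 = 6.6667

S is symmetric (S[j,i] = S[i,j]). Assembling:

S = [[8.3333, -6.6667],
 [-6.6667, 6.6667]]


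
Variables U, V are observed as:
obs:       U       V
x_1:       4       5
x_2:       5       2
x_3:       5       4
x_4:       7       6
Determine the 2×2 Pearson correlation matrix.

Step 1 — column means:
  mean(U) = (4 + 5 + 5 + 7) / 4 = 21/4 = 5.25
  mean(V) = (5 + 2 + 4 + 6) / 4 = 17/4 = 4.25

Step 2 — sample variances and covariances s[i,j] = (1/(n-1)) · Σ_k (x_{k,i} - mean_i) · (x_{k,j} - mean_j), with n-1 = 3:
  s[U,U] = ((-1.25)·(-1.25) + (-0.25)·(-0.25) + (-0.25)·(-0.25) + (1.75)·(1.75)) / 3 = 4.75/3 = 1.5833
  s[U,V] = ((-1.25)·(0.75) + (-0.25)·(-2.25) + (-0.25)·(-0.25) + (1.75)·(1.75)) / 3 = 2.75/3 = 0.9167
  s[V,V] = ((0.75)·(0.75) + (-2.25)·(-2.25) + (-0.25)·(-0.25) + (1.75)·(1.75)) / 3 = 8.75/3 = 2.9167
  Sample standard deviations s_i = √(s[i,i]):
  s(U) = √(1.5833) = 1.2583
  s(V) = √(2.9167) = 1.7078

Step 3 — r_{ij} = s_{ij} / (s_i · s_j):
  r[U,U] = 1 (diagonal).
  r[U,V] = 0.9167 / (1.2583 · 1.7078) = 0.9167 / 2.149 = 0.4266
  r[V,V] = 1 (diagonal).

R is symmetric with unit diagonal. Assembling:

R = [[1, 0.4266],
 [0.4266, 1]]


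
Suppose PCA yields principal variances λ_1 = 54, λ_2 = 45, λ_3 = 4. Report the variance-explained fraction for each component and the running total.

Step 1 — total variance = trace(Sigma) = Σ λ_i = 54 + 45 + 4 = 103.

Step 2 — fraction explained by component i = λ_i / Σ λ:
  PC1: 54/103 = 0.5243
  PC2: 45/103 = 0.4369
  PC3: 4/103 = 0.0388

Step 3 — cumulative fraction after k components = (λ_1 + ... + λ_k) / Σ λ:
  k = 1: 54/103 = 0.5243
  k = 2: (54 + 45)/103 = 99/103 = 0.9612
  k = 3: (54 + 45 + 4)/103 = 103/103 = 1

Summary (fraction, with percent):

explained: PC1 0.5243 (52.43%), PC2 0.4369 (43.69%), PC3 0.0388 (3.88%);  cumulative: 0.5243, 0.9612, 1


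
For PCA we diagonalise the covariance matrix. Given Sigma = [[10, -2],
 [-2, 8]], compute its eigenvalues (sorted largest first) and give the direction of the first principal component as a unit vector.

Step 1 — characteristic polynomial of 2×2 Sigma:
  det(Sigma - λI) = λ² - trace · λ + det = 0.
  trace = 10 + 8 = 18, det = 10·8 - (-2)² = 76.
Step 2 — discriminant:
  Δ = trace² - 4·det = 324 - 304 = 20.
Step 3 — eigenvalues:
  λ = (trace ± √Δ)/2 = (18 ± 4.4721)/2,
  λ_1 = 11.2361,  λ_2 = 6.7639.

Step 4 — unit eigenvector for λ_1: solve (Sigma - λ_1 I)v = 0. First row:
  (10 - 11.2361)·v_x + (-2)·v_y = 0, i.e. (-1.2361)·v_x + (-2)·v_y = 0,
  so v ∝ (b, λ_1 - a) = (-2, 1.2361); multiply by -1 so the first entry is positive: u = (2, -1.2361).
  ||u|| = √((2)² + (-1.2361)²) = √(5.5279) ≈ 2.3511,
  v_1 = u/||u|| ≈ (0.8507, -0.5257) (||v_1|| = 1).

λ_1 = 11.2361,  λ_2 = 6.7639;  v_1 ≈ (0.8507, -0.5257)


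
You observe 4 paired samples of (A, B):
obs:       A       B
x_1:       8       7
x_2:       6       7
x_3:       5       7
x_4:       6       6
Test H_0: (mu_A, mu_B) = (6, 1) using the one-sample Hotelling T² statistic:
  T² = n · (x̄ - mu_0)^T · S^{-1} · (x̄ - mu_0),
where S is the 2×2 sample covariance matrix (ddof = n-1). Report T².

Step 1 — sample mean vector:
  mean(A) = (8 + 6 + 5 + 6) / 4 = 25/4 = 6.25
  mean(B) = (7 + 7 + 7 + 6) / 4 = 27/4 = 6.75
  x̄ = (6.25, 6.75),  deviation x̄ - mu_0 = (6.25, 6.75) - (6, 1) = (0.25, 5.75).

Step 2 — sample covariance matrix, S[i,j] = (1/(n-1)) · Σ_k (x_{k,i} - mean_i) · (x_{k,j} - mean_j), divisor n-1 = 3:
  S[A,A] = ((1.75)·(1.75) + (-0.25)·(-0.25) + (-1.25)·(-1.25) + (-0.25)·(-0.25)) / 3 = 4.75/3 = 1.5833
  S[A,B] = ((1.75)·(0.25) + (-0.25)·(0.25) + (-1.25)·(0.25) + (-0.25)·(-0.75)) / 3 = 0.25/3 = 0.0833
  S[B,B] = ((0.25)·(0.25) + (0.25)·(0.25) + (0.25)·(0.25) + (-0.75)·(-0.75)) / 3 = 0.75/3 = 0.25
  S = [[1.5833, 0.0833],
 [0.0833, 0.25]].

Step 3 — invert S. det(S) = 1.5833·0.25 - (0.0833)² = 0.3889.
  S^{-1} = (1/det) · [[d, -b], [-b, a]] = [[0.6429, -0.2143],
 [-0.2143, 4.0714]].

Step 4 — quadratic form (x̄ - mu_0)^T · S^{-1} · (x̄ - mu_0):
  S^{-1} · (x̄ - mu_0) = (-1.0714, 23.3571),
  (x̄ - mu_0)^T · [...] = (0.25)·(-1.0714) + (5.75)·(23.3571) = 134.0357.

Step 5 — scale by n: T² = 4 · 134.0357 = 536.1429.

T² ≈ 536.1429


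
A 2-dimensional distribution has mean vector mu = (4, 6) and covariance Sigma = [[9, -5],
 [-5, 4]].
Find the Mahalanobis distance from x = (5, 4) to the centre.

Step 1 — centre the observation: (x - mu) = (1, -2).

Step 2 — invert Sigma. det(Sigma) = 9·4 - (-5)² = 11.
  Sigma^{-1} = (1/det) · [[d, -b], [-b, a]] = [[0.3636, 0.4545],
 [0.4545, 0.8182]].

Step 3 — form the quadratic (x - mu)^T · Sigma^{-1} · (x - mu):
  Sigma^{-1} · (x - mu) = (-0.5455, -1.1818).
  (x - mu)^T · [Sigma^{-1} · (x - mu)] = (1)·(-0.5455) + (-2)·(-1.1818) = 1.8182.

Step 4 — take square root: d = √(1.8182) ≈ 1.3484.

d(x, mu) = √(1.8182) ≈ 1.3484


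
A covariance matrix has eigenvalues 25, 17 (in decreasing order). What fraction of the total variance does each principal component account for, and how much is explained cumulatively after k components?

Step 1 — total variance = trace(Sigma) = Σ λ_i = 25 + 17 = 42.

Step 2 — fraction explained by component i = λ_i / Σ λ:
  PC1: 25/42 = 0.5952
  PC2: 17/42 = 0.4048

Step 3 — cumulative fraction after k components = (λ_1 + ... + λ_k) / Σ λ:
  k = 1: 25/42 = 0.5952
  k = 2: (25 + 17)/42 = 42/42 = 1

Summary (fraction, with percent):

explained: PC1 0.5952 (59.52%), PC2 0.4048 (40.48%);  cumulative: 0.5952, 1


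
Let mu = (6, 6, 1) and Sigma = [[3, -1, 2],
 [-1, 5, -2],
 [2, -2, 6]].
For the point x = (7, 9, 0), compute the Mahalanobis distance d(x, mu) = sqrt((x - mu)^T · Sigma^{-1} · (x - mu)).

Step 1 — centre the observation: (x - mu) = (1, 3, -1).

Step 2 — invert Sigma (cofactor / det for 3×3, or solve directly):
  Sigma^{-1} = [[0.4333, 0.0333, -0.1333],
 [0.0333, 0.2333, 0.0667],
 [-0.1333, 0.0667, 0.2333]].

Step 3 — form the quadratic (x - mu)^T · Sigma^{-1} · (x - mu):
  Sigma^{-1} · (x - mu) = (0.6667, 0.6667, -0.1667).
  (x - mu)^T · [Sigma^{-1} · (x - mu)] = (1)·(0.6667) + (3)·(0.6667) + (-1)·(-0.1667) = 2.8333.

Step 4 — take square root: d = √(2.8333) ≈ 1.6833.

d(x, mu) = √(2.8333) ≈ 1.6833


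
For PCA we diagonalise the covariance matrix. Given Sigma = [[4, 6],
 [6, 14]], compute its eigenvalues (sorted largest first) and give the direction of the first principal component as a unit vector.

Step 1 — characteristic polynomial of 2×2 Sigma:
  det(Sigma - λI) = λ² - trace · λ + det = 0.
  trace = 4 + 14 = 18, det = 4·14 - (6)² = 20.
Step 2 — discriminant:
  Δ = trace² - 4·det = 324 - 80 = 244.
Step 3 — eigenvalues:
  λ = (trace ± √Δ)/2 = (18 ± 15.6205)/2,
  λ_1 = 16.8102,  λ_2 = 1.1898.

Step 4 — unit eigenvector for λ_1: solve (Sigma - λ_1 I)v = 0. First row:
  (4 - 16.8102)·v_x + (6)·v_y = 0, i.e. (-12.8102)·v_x + (6)·v_y = 0,
  so v ∝ (b, λ_1 - a) = (6, 12.8102) = u.
  ||u|| = √((6)² + (12.8102)²) = √(200.1025) ≈ 14.1458,
  v_1 = u/||u|| ≈ (0.4242, 0.9056) (||v_1|| = 1).

λ_1 = 16.8102,  λ_2 = 1.1898;  v_1 ≈ (0.4242, 0.9056)


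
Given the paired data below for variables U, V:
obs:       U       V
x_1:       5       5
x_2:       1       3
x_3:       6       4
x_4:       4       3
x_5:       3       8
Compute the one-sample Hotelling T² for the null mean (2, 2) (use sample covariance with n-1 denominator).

Step 1 — sample mean vector:
  mean(U) = (5 + 1 + 6 + 4 + 3) / 5 = 19/5 = 3.8
  mean(V) = (5 + 3 + 4 + 3 + 8) / 5 = 23/5 = 4.6
  x̄ = (3.8, 4.6),  deviation x̄ - mu_0 = (3.8, 4.6) - (2, 2) = (1.8, 2.6).

Step 2 — sample covariance matrix, S[i,j] = (1/(n-1)) · Σ_k (x_{k,i} - mean_i) · (x_{k,j} - mean_j), divisor n-1 = 4:
  S[U,U] = ((1.2)·(1.2) + (-2.8)·(-2.8) + (2.2)·(2.2) + (0.2)·(0.2) + (-0.8)·(-0.8)) / 4 = 14.8/4 = 3.7
  S[U,V] = ((1.2)·(0.4) + (-2.8)·(-1.6) + (2.2)·(-0.6) + (0.2)·(-1.6) + (-0.8)·(3.4)) / 4 = 0.6/4 = 0.15
  S[V,V] = ((0.4)·(0.4) + (-1.6)·(-1.6) + (-0.6)·(-0.6) + (-1.6)·(-1.6) + (3.4)·(3.4)) / 4 = 17.2/4 = 4.3
  S = [[3.7, 0.15],
 [0.15, 4.3]].

Step 3 — invert S. det(S) = 3.7·4.3 - (0.15)² = 15.8875.
  S^{-1} = (1/det) · [[d, -b], [-b, a]] = [[0.2707, -0.0094],
 [-0.0094, 0.2329]].

Step 4 — quadratic form (x̄ - mu_0)^T · S^{-1} · (x̄ - mu_0):
  S^{-1} · (x̄ - mu_0) = (0.4626, 0.5885),
  (x̄ - mu_0)^T · [...] = (1.8)·(0.4626) + (2.6)·(0.5885) = 2.3629.

Step 5 — scale by n: T² = 5 · 2.3629 = 11.8143.

T² ≈ 11.8143


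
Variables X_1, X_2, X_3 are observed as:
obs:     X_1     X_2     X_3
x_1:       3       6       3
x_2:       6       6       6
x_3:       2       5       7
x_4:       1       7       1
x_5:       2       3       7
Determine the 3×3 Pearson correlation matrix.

Step 1 — column means:
  mean(X_1) = (3 + 6 + 2 + 1 + 2) / 5 = 14/5 = 2.8
  mean(X_2) = (6 + 6 + 5 + 7 + 3) / 5 = 27/5 = 5.4
  mean(X_3) = (3 + 6 + 7 + 1 + 7) / 5 = 24/5 = 4.8

Step 2 — sample variances and covariances s[i,j] = (1/(n-1)) · Σ_k (x_{k,i} - mean_i) · (x_{k,j} - mean_j), with n-1 = 4:
  s[X_1,X_1] = ((0.2)·(0.2) + (3.2)·(3.2) + (-0.8)·(-0.8) + (-1.8)·(-1.8) + (-0.8)·(-0.8)) / 4 = 14.8/4 = 3.7
  s[X_1,X_2] = ((0.2)·(0.6) + (3.2)·(0.6) + (-0.8)·(-0.4) + (-1.8)·(1.6) + (-0.8)·(-2.4)) / 4 = 1.4/4 = 0.35
  s[X_1,X_3] = ((0.2)·(-1.8) + (3.2)·(1.2) + (-0.8)·(2.2) + (-1.8)·(-3.8) + (-0.8)·(2.2)) / 4 = 6.8/4 = 1.7
  s[X_2,X_2] = ((0.6)·(0.6) + (0.6)·(0.6) + (-0.4)·(-0.4) + (1.6)·(1.6) + (-2.4)·(-2.4)) / 4 = 9.2/4 = 2.3
  s[X_2,X_3] = ((0.6)·(-1.8) + (0.6)·(1.2) + (-0.4)·(2.2) + (1.6)·(-3.8) + (-2.4)·(2.2)) / 4 = -12.6/4 = -3.15
  s[X_3,X_3] = ((-1.8)·(-1.8) + (1.2)·(1.2) + (2.2)·(2.2) + (-3.8)·(-3.8) + (2.2)·(2.2)) / 4 = 28.8/4 = 7.2
  Sample standard deviations s_i = √(s[i,i]):
  s(X_1) = √(3.7) = 1.9235
  s(X_2) = √(2.3) = 1.5166
  s(X_3) = √(7.2) = 2.6833

Step 3 — r_{ij} = s_{ij} / (s_i · s_j):
  r[X_1,X_1] = 1 (diagonal).
  r[X_1,X_2] = 0.35 / (1.9235 · 1.5166) = 0.35 / 2.9172 = 0.12
  r[X_1,X_3] = 1.7 / (1.9235 · 2.6833) = 1.7 / 5.1614 = 0.3294
  r[X_2,X_2] = 1 (diagonal).
  r[X_2,X_3] = -3.15 / (1.5166 · 2.6833) = -3.15 / 4.0694 = -0.7741
  r[X_3,X_3] = 1 (diagonal).

R is symmetric with unit diagonal. Assembling:

R = [[1, 0.12, 0.3294],
 [0.12, 1, -0.7741],
 [0.3294, -0.7741, 1]]


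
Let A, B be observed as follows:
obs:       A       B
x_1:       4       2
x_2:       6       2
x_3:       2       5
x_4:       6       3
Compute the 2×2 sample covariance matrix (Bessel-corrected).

Step 1 — column means:
  mean(A) = (4 + 6 + 2 + 6) / 4 = 18/4 = 4.5
  mean(B) = (2 + 2 + 5 + 3) / 4 = 12/4 = 3

Step 2 — sample covariance S[i,j] = (1/(n-1)) · Σ_k (x_{k,i} - mean_i) · (x_{k,j} - mean_j), with n-1 = 3.
  S[A,A] = ((-0.5)·(-0.5) + (1.5)·(1.5) + (-2.5)·(-2.5) + (1.5)·(1.5)) / 3 = 11/3 = 3.6667
  S[A,B] = ((-0.5)·(-1) + (1.5)·(-1) + (-2.5)·(2) + (1.5)·(0)) / 3 = -6/3 = -2
  S[B,B] = ((-1)·(-1) + (-1)·(-1) + (2)·(2) + (0)·(0)) / 3 = 6/3 = 2

S is symmetric (S[j,i] = S[i,j]). Assembling:

S = [[3.6667, -2],
 [-2, 2]]


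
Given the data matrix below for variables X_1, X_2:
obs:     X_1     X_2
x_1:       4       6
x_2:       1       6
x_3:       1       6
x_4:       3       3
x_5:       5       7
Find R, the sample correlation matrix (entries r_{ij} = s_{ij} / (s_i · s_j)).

Step 1 — column means:
  mean(X_1) = (4 + 1 + 1 + 3 + 5) / 5 = 14/5 = 2.8
  mean(X_2) = (6 + 6 + 6 + 3 + 7) / 5 = 28/5 = 5.6

Step 2 — sample variances and covariances s[i,j] = (1/(n-1)) · Σ_k (x_{k,i} - mean_i) · (x_{k,j} - mean_j), with n-1 = 4:
  s[X_1,X_1] = ((1.2)·(1.2) + (-1.8)·(-1.8) + (-1.8)·(-1.8) + (0.2)·(0.2) + (2.2)·(2.2)) / 4 = 12.8/4 = 3.2
  s[X_1,X_2] = ((1.2)·(0.4) + (-1.8)·(0.4) + (-1.8)·(0.4) + (0.2)·(-2.6) + (2.2)·(1.4)) / 4 = 1.6/4 = 0.4
  s[X_2,X_2] = ((0.4)·(0.4) + (0.4)·(0.4) + (0.4)·(0.4) + (-2.6)·(-2.6) + (1.4)·(1.4)) / 4 = 9.2/4 = 2.3
  Sample standard deviations s_i = √(s[i,i]):
  s(X_1) = √(3.2) = 1.7889
  s(X_2) = √(2.3) = 1.5166

Step 3 — r_{ij} = s_{ij} / (s_i · s_j):
  r[X_1,X_1] = 1 (diagonal).
  r[X_1,X_2] = 0.4 / (1.7889 · 1.5166) = 0.4 / 2.7129 = 0.1474
  r[X_2,X_2] = 1 (diagonal).

R is symmetric with unit diagonal. Assembling:

R = [[1, 0.1474],
 [0.1474, 1]]


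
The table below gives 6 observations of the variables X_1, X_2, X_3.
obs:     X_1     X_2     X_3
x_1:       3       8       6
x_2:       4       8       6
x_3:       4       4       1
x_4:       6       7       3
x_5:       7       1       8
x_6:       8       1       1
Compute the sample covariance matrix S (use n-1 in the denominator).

Step 1 — column means:
  mean(X_1) = (3 + 4 + 4 + 6 + 7 + 8) / 6 = 32/6 = 5.3333
  mean(X_2) = (8 + 8 + 4 + 7 + 1 + 1) / 6 = 29/6 = 4.8333
  mean(X_3) = (6 + 6 + 1 + 3 + 8 + 1) / 6 = 25/6 = 4.1667

Step 2 — sample covariance S[i,j] = (1/(n-1)) · Σ_k (x_{k,i} - mean_i) · (x_{k,j} - mean_j), with n-1 = 5.
  S[X_1,X_1] = ((-2.3333)·(-2.3333) + (-1.3333)·(-1.3333) + (-1.3333)·(-1.3333) + (0.6667)·(0.6667) + (1.6667)·(1.6667) + (2.6667)·(2.6667)) / 5 = 19.3333/5 = 3.8667
  S[X_1,X_2] = ((-2.3333)·(3.1667) + (-1.3333)·(3.1667) + (-1.3333)·(-0.8333) + (0.6667)·(2.1667) + (1.6667)·(-3.8333) + (2.6667)·(-3.8333)) / 5 = -25.6667/5 = -5.1333
  S[X_1,X_3] = ((-2.3333)·(1.8333) + (-1.3333)·(1.8333) + (-1.3333)·(-3.1667) + (0.6667)·(-1.1667) + (1.6667)·(3.8333) + (2.6667)·(-3.1667)) / 5 = -5.3333/5 = -1.0667
  S[X_2,X_2] = ((3.1667)·(3.1667) + (3.1667)·(3.1667) + (-0.8333)·(-0.8333) + (2.1667)·(2.1667) + (-3.8333)·(-3.8333) + (-3.8333)·(-3.8333)) / 5 = 54.8333/5 = 10.9667
  S[X_2,X_3] = ((3.1667)·(1.8333) + (3.1667)·(1.8333) + (-0.8333)·(-3.1667) + (2.1667)·(-1.1667) + (-3.8333)·(3.8333) + (-3.8333)·(-3.1667)) / 5 = 9.1667/5 = 1.8333
  S[X_3,X_3] = ((1.8333)·(1.8333) + (1.8333)·(1.8333) + (-3.1667)·(-3.1667) + (-1.1667)·(-1.1667) + (3.8333)·(3.8333) + (-3.1667)·(-3.1667)) / 5 = 42.8333/5 = 8.5667

S is symmetric (S[j,i] = S[i,j]). Assembling:

S = [[3.8667, -5.1333, -1.0667],
 [-5.1333, 10.9667, 1.8333],
 [-1.0667, 1.8333, 8.5667]]


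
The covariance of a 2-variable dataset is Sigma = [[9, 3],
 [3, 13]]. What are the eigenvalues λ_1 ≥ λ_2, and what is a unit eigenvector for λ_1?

Step 1 — characteristic polynomial of 2×2 Sigma:
  det(Sigma - λI) = λ² - trace · λ + det = 0.
  trace = 9 + 13 = 22, det = 9·13 - (3)² = 108.
Step 2 — discriminant:
  Δ = trace² - 4·det = 484 - 432 = 52.
Step 3 — eigenvalues:
  λ = (trace ± √Δ)/2 = (22 ± 7.2111)/2,
  λ_1 = 14.6056,  λ_2 = 7.3944.

Step 4 — unit eigenvector for λ_1: solve (Sigma - λ_1 I)v = 0. First row:
  (9 - 14.6056)·v_x + (3)·v_y = 0, i.e. (-5.6056)·v_x + (3)·v_y = 0,
  so v ∝ (b, λ_1 - a) = (3, 5.6056) = u.
  ||u|| = √((3)² + (5.6056)²) = √(40.4222) ≈ 6.3578,
  v_1 = u/||u|| ≈ (0.4719, 0.8817) (||v_1|| = 1).

λ_1 = 14.6056,  λ_2 = 7.3944;  v_1 ≈ (0.4719, 0.8817)


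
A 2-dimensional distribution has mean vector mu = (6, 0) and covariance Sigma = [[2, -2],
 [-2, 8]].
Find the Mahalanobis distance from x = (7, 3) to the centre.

Step 1 — centre the observation: (x - mu) = (1, 3).

Step 2 — invert Sigma. det(Sigma) = 2·8 - (-2)² = 12.
  Sigma^{-1} = (1/det) · [[d, -b], [-b, a]] = [[0.6667, 0.1667],
 [0.1667, 0.1667]].

Step 3 — form the quadratic (x - mu)^T · Sigma^{-1} · (x - mu):
  Sigma^{-1} · (x - mu) = (1.1667, 0.6667).
  (x - mu)^T · [Sigma^{-1} · (x - mu)] = (1)·(1.1667) + (3)·(0.6667) = 3.1667.

Step 4 — take square root: d = √(3.1667) ≈ 1.7795.

d(x, mu) = √(3.1667) ≈ 1.7795


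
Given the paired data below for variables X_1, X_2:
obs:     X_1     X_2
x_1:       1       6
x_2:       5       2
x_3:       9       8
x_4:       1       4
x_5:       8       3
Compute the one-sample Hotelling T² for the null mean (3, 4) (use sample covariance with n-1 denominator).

Step 1 — sample mean vector:
  mean(X_1) = (1 + 5 + 9 + 1 + 8) / 5 = 24/5 = 4.8
  mean(X_2) = (6 + 2 + 8 + 4 + 3) / 5 = 23/5 = 4.6
  x̄ = (4.8, 4.6),  deviation x̄ - mu_0 = (4.8, 4.6) - (3, 4) = (1.8, 0.6).

Step 2 — sample covariance matrix, S[i,j] = (1/(n-1)) · Σ_k (x_{k,i} - mean_i) · (x_{k,j} - mean_j), divisor n-1 = 4:
  S[X_1,X_1] = ((-3.8)·(-3.8) + (0.2)·(0.2) + (4.2)·(4.2) + (-3.8)·(-3.8) + (3.2)·(3.2)) / 4 = 56.8/4 = 14.2
  S[X_1,X_2] = ((-3.8)·(1.4) + (0.2)·(-2.6) + (4.2)·(3.4) + (-3.8)·(-0.6) + (3.2)·(-1.6)) / 4 = 5.6/4 = 1.4
  S[X_2,X_2] = ((1.4)·(1.4) + (-2.6)·(-2.6) + (3.4)·(3.4) + (-0.6)·(-0.6) + (-1.6)·(-1.6)) / 4 = 23.2/4 = 5.8
  S = [[14.2, 1.4],
 [1.4, 5.8]].

Step 3 — invert S. det(S) = 14.2·5.8 - (1.4)² = 80.4.
  S^{-1} = (1/det) · [[d, -b], [-b, a]] = [[0.0721, -0.0174],
 [-0.0174, 0.1766]].

Step 4 — quadratic form (x̄ - mu_0)^T · S^{-1} · (x̄ - mu_0):
  S^{-1} · (x̄ - mu_0) = (0.1194, 0.0746),
  (x̄ - mu_0)^T · [...] = (1.8)·(0.1194) + (0.6)·(0.0746) = 0.2597.

Step 5 — scale by n: T² = 5 · 0.2597 = 1.2985.

T² ≈ 1.2985


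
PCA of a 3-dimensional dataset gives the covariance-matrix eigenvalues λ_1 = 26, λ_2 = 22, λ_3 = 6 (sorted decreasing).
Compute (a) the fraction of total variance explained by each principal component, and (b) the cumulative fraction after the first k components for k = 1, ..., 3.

Step 1 — total variance = trace(Sigma) = Σ λ_i = 26 + 22 + 6 = 54.

Step 2 — fraction explained by component i = λ_i / Σ λ:
  PC1: 26/54 = 0.4815
  PC2: 22/54 = 0.4074
  PC3: 6/54 = 0.1111

Step 3 — cumulative fraction after k components = (λ_1 + ... + λ_k) / Σ λ:
  k = 1: 26/54 = 0.4815
  k = 2: (26 + 22)/54 = 48/54 = 0.8889
  k = 3: (26 + 22 + 6)/54 = 54/54 = 1

Summary (fraction, with percent):

explained: PC1 0.4815 (48.15%), PC2 0.4074 (40.74%), PC3 0.1111 (11.11%);  cumulative: 0.4815, 0.8889, 1


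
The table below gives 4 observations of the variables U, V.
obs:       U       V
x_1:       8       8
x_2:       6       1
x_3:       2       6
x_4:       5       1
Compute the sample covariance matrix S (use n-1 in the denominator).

Step 1 — column means:
  mean(U) = (8 + 6 + 2 + 5) / 4 = 21/4 = 5.25
  mean(V) = (8 + 1 + 6 + 1) / 4 = 16/4 = 4

Step 2 — sample covariance S[i,j] = (1/(n-1)) · Σ_k (x_{k,i} - mean_i) · (x_{k,j} - mean_j), with n-1 = 3.
  S[U,U] = ((2.75)·(2.75) + (0.75)·(0.75) + (-3.25)·(-3.25) + (-0.25)·(-0.25)) / 3 = 18.75/3 = 6.25
  S[U,V] = ((2.75)·(4) + (0.75)·(-3) + (-3.25)·(2) + (-0.25)·(-3)) / 3 = 3/3 = 1
  S[V,V] = ((4)·(4) + (-3)·(-3) + (2)·(2) + (-3)·(-3)) / 3 = 38/3 = 12.6667

S is symmetric (S[j,i] = S[i,j]). Assembling:

S = [[6.25, 1],
 [1, 12.6667]]


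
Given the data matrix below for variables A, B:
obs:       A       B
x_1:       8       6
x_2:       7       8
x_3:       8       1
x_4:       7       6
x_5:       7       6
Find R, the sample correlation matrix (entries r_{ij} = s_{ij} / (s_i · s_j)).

Step 1 — column means:
  mean(A) = (8 + 7 + 8 + 7 + 7) / 5 = 37/5 = 7.4
  mean(B) = (6 + 8 + 1 + 6 + 6) / 5 = 27/5 = 5.4

Step 2 — sample variances and covariances s[i,j] = (1/(n-1)) · Σ_k (x_{k,i} - mean_i) · (x_{k,j} - mean_j), with n-1 = 4:
  s[A,A] = ((0.6)·(0.6) + (-0.4)·(-0.4) + (0.6)·(0.6) + (-0.4)·(-0.4) + (-0.4)·(-0.4)) / 4 = 1.2/4 = 0.3
  s[A,B] = ((0.6)·(0.6) + (-0.4)·(2.6) + (0.6)·(-4.4) + (-0.4)·(0.6) + (-0.4)·(0.6)) / 4 = -3.8/4 = -0.95
  s[B,B] = ((0.6)·(0.6) + (2.6)·(2.6) + (-4.4)·(-4.4) + (0.6)·(0.6) + (0.6)·(0.6)) / 4 = 27.2/4 = 6.8
  Sample standard deviations s_i = √(s[i,i]):
  s(A) = √(0.3) = 0.5477
  s(B) = √(6.8) = 2.6077

Step 3 — r_{ij} = s_{ij} / (s_i · s_j):
  r[A,A] = 1 (diagonal).
  r[A,B] = -0.95 / (0.5477 · 2.6077) = -0.95 / 1.4283 = -0.6651
  r[B,B] = 1 (diagonal).

R is symmetric with unit diagonal. Assembling:

R = [[1, -0.6651],
 [-0.6651, 1]]


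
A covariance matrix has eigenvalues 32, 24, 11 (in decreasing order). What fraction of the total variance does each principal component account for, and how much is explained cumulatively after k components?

Step 1 — total variance = trace(Sigma) = Σ λ_i = 32 + 24 + 11 = 67.

Step 2 — fraction explained by component i = λ_i / Σ λ:
  PC1: 32/67 = 0.4776
  PC2: 24/67 = 0.3582
  PC3: 11/67 = 0.1642

Step 3 — cumulative fraction after k components = (λ_1 + ... + λ_k) / Σ λ:
  k = 1: 32/67 = 0.4776
  k = 2: (32 + 24)/67 = 56/67 = 0.8358
  k = 3: (32 + 24 + 11)/67 = 67/67 = 1

Summary (fraction, with percent):

explained: PC1 0.4776 (47.76%), PC2 0.3582 (35.82%), PC3 0.1642 (16.42%);  cumulative: 0.4776, 0.8358, 1


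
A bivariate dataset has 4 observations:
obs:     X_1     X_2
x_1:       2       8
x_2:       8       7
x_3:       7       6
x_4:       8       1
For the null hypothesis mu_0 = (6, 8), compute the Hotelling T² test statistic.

Step 1 — sample mean vector:
  mean(X_1) = (2 + 8 + 7 + 8) / 4 = 25/4 = 6.25
  mean(X_2) = (8 + 7 + 6 + 1) / 4 = 22/4 = 5.5
  x̄ = (6.25, 5.5),  deviation x̄ - mu_0 = (6.25, 5.5) - (6, 8) = (0.25, -2.5).

Step 2 — sample covariance matrix, S[i,j] = (1/(n-1)) · Σ_k (x_{k,i} - mean_i) · (x_{k,j} - mean_j), divisor n-1 = 3:
  S[X_1,X_1] = ((-4.25)·(-4.25) + (1.75)·(1.75) + (0.75)·(0.75) + (1.75)·(1.75)) / 3 = 24.75/3 = 8.25
  S[X_1,X_2] = ((-4.25)·(2.5) + (1.75)·(1.5) + (0.75)·(0.5) + (1.75)·(-4.5)) / 3 = -15.5/3 = -5.1667
  S[X_2,X_2] = ((2.5)·(2.5) + (1.5)·(1.5) + (0.5)·(0.5) + (-4.5)·(-4.5)) / 3 = 29/3 = 9.6667
  S = [[8.25, -5.1667],
 [-5.1667, 9.6667]].

Step 3 — invert S. det(S) = 8.25·9.6667 - (-5.1667)² = 53.0556.
  S^{-1} = (1/det) · [[d, -b], [-b, a]] = [[0.1822, 0.0974],
 [0.0974, 0.1555]].

Step 4 — quadratic form (x̄ - mu_0)^T · S^{-1} · (x̄ - mu_0):
  S^{-1} · (x̄ - mu_0) = (-0.1979, -0.3644),
  (x̄ - mu_0)^T · [...] = (0.25)·(-0.1979) + (-2.5)·(-0.3644) = 0.8615.

Step 5 — scale by n: T² = 4 · 0.8615 = 3.4461.

T² ≈ 3.4461
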